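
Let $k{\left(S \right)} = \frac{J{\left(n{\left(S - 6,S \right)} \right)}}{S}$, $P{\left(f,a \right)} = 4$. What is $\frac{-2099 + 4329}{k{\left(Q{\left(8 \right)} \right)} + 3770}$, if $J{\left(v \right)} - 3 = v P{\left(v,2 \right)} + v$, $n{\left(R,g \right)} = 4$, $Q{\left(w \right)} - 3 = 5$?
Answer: $\frac{17840}{30183} \approx 0.59106$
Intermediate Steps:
$Q{\left(w \right)} = 8$ ($Q{\left(w \right)} = 3 + 5 = 8$)
$J{\left(v \right)} = 3 + 5 v$ ($J{\left(v \right)} = 3 + \left(v 4 + v\right) = 3 + \left(4 v + v\right) = 3 + 5 v$)
$k{\left(S \right)} = \frac{23}{S}$ ($k{\left(S \right)} = \frac{3 + 5 \cdot 4}{S} = \frac{3 + 20}{S} = \frac{23}{S}$)
$\frac{-2099 + 4329}{k{\left(Q{\left(8 \right)} \right)} + 3770} = \frac{-2099 + 4329}{\frac{23}{8} + 3770} = \frac{2230}{23 \cdot \frac{1}{8} + 3770} = \frac{2230}{\frac{23}{8} + 3770} = \frac{2230}{\frac{30183}{8}} = 2230 \cdot \frac{8}{30183} = \frac{17840}{30183}$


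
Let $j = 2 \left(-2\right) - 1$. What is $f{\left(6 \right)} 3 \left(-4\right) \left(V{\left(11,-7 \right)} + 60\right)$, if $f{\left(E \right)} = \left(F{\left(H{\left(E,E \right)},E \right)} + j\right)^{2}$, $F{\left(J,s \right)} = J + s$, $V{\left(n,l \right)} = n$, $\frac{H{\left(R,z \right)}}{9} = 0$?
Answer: $-852$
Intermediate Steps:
$H{\left(R,z \right)} = 0$ ($H{\left(R,z \right)} = 9 \cdot 0 = 0$)
$j = -5$ ($j = -4 - 1 = -5$)
$f{\left(E \right)} = \left(-5 + E\right)^{2}$ ($f{\left(E \right)} = \left(\left(0 + E\right) - 5\right)^{2} = \left(E - 5\right)^{2} = \left(-5 + E\right)^{2}$)
$f{\left(6 \right)} 3 \left(-4\right) \left(V{\left(11,-7 \right)} + 60\right) = \left(-5 + 6\right)^{2} \cdot 3 \left(-4\right) \left(11 + 60\right) = 1^{2} \cdot 3 \left(-4\right) 71 = 1 \cdot 3 \left(-4\right) 71 = 3 \left(-4\right) 71 = \left(-12\right) 71 = -852$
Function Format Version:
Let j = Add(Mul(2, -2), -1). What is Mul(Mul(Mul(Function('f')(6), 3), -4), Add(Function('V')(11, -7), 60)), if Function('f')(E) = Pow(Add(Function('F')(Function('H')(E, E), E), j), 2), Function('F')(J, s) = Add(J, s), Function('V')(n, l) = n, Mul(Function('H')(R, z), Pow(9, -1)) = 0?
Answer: -852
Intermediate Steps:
Function('H')(R, z) = 0 (Function('H')(R, z) = Mul(9, 0) = 0)
j = -5 (j = Add(-4, -1) = -5)
Function('f')(E) = Pow(Add(-5, E), 2) (Function('f')(E) = Pow(Add(Add(0, E), -5), 2) = Pow(Add(E, -5), 2) = Pow(Add(-5, E), 2))
Mul(Mul(Mul(Function('f')(6), 3), -4), Add(Function('V')(11, -7), 60)) = Mul(Mul(Mul(Pow(Add(-5, 6), 2), 3), -4), Add(11, 60)) = Mul(Mul(Mul(Pow(1, 2), 3), -4), 71) = Mul(Mul(Mul(1, 3), -4), 71) = Mul(Mul(3, -4), 71) = Mul(-12, 71) = -852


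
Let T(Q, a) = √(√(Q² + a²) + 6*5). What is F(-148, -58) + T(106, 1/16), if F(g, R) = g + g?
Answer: -296 + √(480 + 17*√9953)/4 ≈ -284.34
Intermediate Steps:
F(g, R) = 2*g
T(Q, a) = √(30 + √(Q² + a²)) (T(Q, a) = √(√(Q² + a²) + 30) = √(30 + √(Q² + a²)))
F(-148, -58) + T(106, 1/16) = 2*(-148) + √(30 + √(106² + (1/16)²)) = -296 + √(30 + √(11236 + (1/16)²)) = -296 + √(30 + √(11236 + 1/256)) = -296 + √(30 + √(2876417/256)) = -296 + √(30 + 17*√9953/16)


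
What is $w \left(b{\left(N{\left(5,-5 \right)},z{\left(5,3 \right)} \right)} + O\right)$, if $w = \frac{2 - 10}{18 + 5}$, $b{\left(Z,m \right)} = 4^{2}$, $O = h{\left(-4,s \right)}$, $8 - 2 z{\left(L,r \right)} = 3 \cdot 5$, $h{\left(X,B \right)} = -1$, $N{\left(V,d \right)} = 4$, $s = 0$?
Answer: $- \frac{120}{23} \approx -5.2174$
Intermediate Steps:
$z{\left(L,r \right)} = - \frac{7}{2}$ ($z{\left(L,r \right)} = 4 - \frac{3 \cdot 5}{2} = 4 - \frac{15}{2} = - \frac{7}{2}$)
$O = -1$
$b{\left(Z,m \right)} = 16$
$w = - \frac{8}{23} \approx -0.34783$
$w \left(b{\left(N{\left(5,-5 \right)},z{\left(5,3 \right)} \right)} + O\right) = - \frac{8 \left(16 - 1\right)}{23} = \left(- \frac{8}{23}\right) 15 = - \frac{120}{23}$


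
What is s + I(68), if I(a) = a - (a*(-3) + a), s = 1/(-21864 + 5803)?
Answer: 3276443/16061 ≈ 204.00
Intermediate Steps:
s = -1/16061 (s = 1/(-16061) = -1/16061 ≈ -6.2263e-5)
I(a) = 3*a (I(a) = a - (-3*a + a) = a - (-2)*a = a + 2*a = 3*a)
s + I(68) = -1/16061 + 3*68 = -1/16061 + 204 = 3276443/16061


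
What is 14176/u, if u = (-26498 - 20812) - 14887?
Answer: -14176/62197 ≈ -0.22792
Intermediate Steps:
u = -62197 (u = -47310 - 14887 = -62197)
14176/u = 14176/(-62197) = 14176*(-1/62197) = -14176/62197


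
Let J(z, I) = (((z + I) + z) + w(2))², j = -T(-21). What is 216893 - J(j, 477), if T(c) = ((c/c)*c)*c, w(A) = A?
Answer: 54484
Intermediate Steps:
T(c) = c² (T(c) = (1*c)*c = c*c = c²)
j = -441 (j = -1*(-21)² = -1*441 = -441)
J(z, I) = (2 + I + 2*z)² (J(z, I) = (((z + I) + z) + 2)² = (((I + z) + z) + 2)² = ((I + 2*z) + 2)² = (2 + I + 2*z)²)
216893 - J(j, 477) = 216893 - (2 + 477 + 2*(-441))² = 216893 - (2 + 477 - 882)² = 216893 - 1*(-403)² = 216893 - 1*162409 = 216893 - 162409 = 54484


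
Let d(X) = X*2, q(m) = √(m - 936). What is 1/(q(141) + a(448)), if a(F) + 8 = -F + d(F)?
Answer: 88/38879 - I*√795/194395 ≈ 0.0022634 - 0.00014504*I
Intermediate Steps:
q(m) = √(-936 + m)
d(X) = 2*X
a(F) = -8 + F (a(F) = -8 + (-F + 2*F) = -8 + F)
1/(q(141) + a(448)) = 1/(√(-936 + 141) + (-8 + 448)) = 1/(√(-795) + 440) = 1/(I*√795 + 440) = 1/(440 + I*√795)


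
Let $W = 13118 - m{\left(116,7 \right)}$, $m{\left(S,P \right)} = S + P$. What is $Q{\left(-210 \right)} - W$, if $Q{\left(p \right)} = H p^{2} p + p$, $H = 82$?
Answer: $-759415205$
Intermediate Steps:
$m{\left(S,P \right)} = P + S$
$W = 12995$ ($W = 13118 - \left(7 + 116\right) = 13118 - 123 = 12995$)
$Q{\left(p \right)} = p + 82 p^{3}$ ($Q{\left(p \right)} = 82 p^{2} p + p = 82 p^{3} + p = p + 82 p^{3}$)
$Q{\left(-210 \right)} - W = \left(-210 + 82 \left(-210\right)^{3}\right) - 12995 = \left(-210 + 82 \left(-9261000\right)\right) - 12995 = \left(-210 - 759402000\right) - 12995 = -759402210 - 12995 = -759415205$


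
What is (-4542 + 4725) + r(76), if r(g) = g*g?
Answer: 5959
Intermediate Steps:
r(g) = g**2
(-4542 + 4725) + r(76) = (-4542 + 4725) + 76**2 = 183 + 5776 = 5959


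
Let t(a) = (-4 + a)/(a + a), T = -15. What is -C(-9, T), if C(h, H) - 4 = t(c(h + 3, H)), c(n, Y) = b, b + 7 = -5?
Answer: -14/3 ≈ -4.6667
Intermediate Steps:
b = -12 (b = -7 - 5 = -12)
c(n, Y) = -12
t(a) = (-4 + a)/(2*a) (t(a) = (-4 + a)/((2*a)) = (-4 + a)*(1/(2*a)) = (-4 + a)/(2*a))
C(h, H) = 14/3 (C(h, H) = 4 + (½)*(-4 - 12)/(-12) = 4 + (½)*(-1/12)*(-16) = 4 + ⅔ = 14/3)
-C(-9, T) = -1*14/3 = -14/3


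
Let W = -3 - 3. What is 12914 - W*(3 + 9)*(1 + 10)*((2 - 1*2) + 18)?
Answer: 27170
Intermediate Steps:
W = -6
12914 - W*(3 + 9)*(1 + 10)*((2 - 1*2) + 18) = 12914 - (-6*(3 + 9))*(1 + 10)*((2 - 1*2) + 18) = 12914 - (-6*12)*11*((2 - 2) + 18) = 12914 - (-72)*11*(0 + 18) = 12914 - (-72)*11*18 = 12914 - (-72)*198 = 12914 - 1*(-14256) = 12914 + 14256 = 27170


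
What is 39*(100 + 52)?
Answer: 5928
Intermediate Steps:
39*(100 + 52) = 39*152 = 5928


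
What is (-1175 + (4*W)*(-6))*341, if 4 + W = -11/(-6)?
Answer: -382943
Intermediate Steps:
W = -13/6 (W = -4 - 11/(-6) = -4 - 11*(-⅙) = -4 + 11/6 = -13/6 ≈ -2.1667)
(-1175 + (4*W)*(-6))*341 = (-1175 + (4*(-13/6))*(-6))*341 = (-1175 - 26/3*(-6))*341 = (-1175 + 52)*341 = -1123*341 = -382943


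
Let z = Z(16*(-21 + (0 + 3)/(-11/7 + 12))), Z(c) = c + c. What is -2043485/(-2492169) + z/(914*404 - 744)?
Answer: 428531072113/523771682223 ≈ 0.81816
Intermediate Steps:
Z(c) = 2*c
z = -48384/73 (z = 2*(16*(-21 + (0 + 3)/(-11/7 + 12))) = 2*(16*(-21 + 3/(-11*1/7 + 12))) = 2*(16*(-21 + 3/(-11/7 + 12))) = 2*(16*(-21 + 3/(73/7))) = 2*(16*(-21 + 3*(7/73))) = 2*(16*(-21 + 21/73)) = 2*(16*(-1512/73)) = 2*(-24192/73) = -48384/73 ≈ -662.79)
-2043485/(-2492169) + z/(914*404 - 744) = -2043485/(-2492169) - 48384/(73*(914*404 - 744)) = -2043485*(-1/2492169) - 48384/(73*(369256 - 744)) = 2043485/2492169 - 48384/73/368512 = 2043485/2492169 - 48384/73*1/368512 = 2043485/2492169 - 378/210167 = 428531072113/523771682223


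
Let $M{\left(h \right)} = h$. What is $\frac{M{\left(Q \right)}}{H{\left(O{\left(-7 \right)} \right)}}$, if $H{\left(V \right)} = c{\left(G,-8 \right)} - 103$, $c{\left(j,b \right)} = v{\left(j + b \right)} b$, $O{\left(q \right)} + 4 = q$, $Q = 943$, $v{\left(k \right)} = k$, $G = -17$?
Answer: $\frac{943}{97} \approx 9.7216$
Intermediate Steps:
$O{\left(q \right)} = -4 + q$
$c{\left(j,b \right)} = b \left(b + j\right)$ ($c{\left(j,b \right)} = \left(j + b\right) b = \left(b + j\right) b = b \left(b + j\right)$)
$H{\left(V \right)} = 97$ ($H{\left(V \right)} = - 8 \left(-8 - 17\right) - 103 = \left(-8\right) \left(-25\right) - 103 = 200 - 103 = 97$)
$\frac{M{\left(Q \right)}}{H{\left(O{\left(-7 \right)} \right)}} = \frac{943}{97}$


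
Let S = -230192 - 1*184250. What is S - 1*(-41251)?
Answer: -373191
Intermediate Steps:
S = -414442 (S = -230192 - 184250 = -414442)
S - 1*(-41251) = -414442 - 1*(-41251) = -414442 + 41251 = -373191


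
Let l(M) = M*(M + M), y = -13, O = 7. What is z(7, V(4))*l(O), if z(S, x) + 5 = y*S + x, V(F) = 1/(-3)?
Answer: -28322/3 ≈ -9440.7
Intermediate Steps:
V(F) = -⅓
z(S, x) = -5 + x - 13*S (z(S, x) = -5 + (-13*S + x) = -5 + (x - 13*S) = -5 + x - 13*S)
l(M) = 2*M² (l(M) = M*(2*M) = 2*M²)
z(7, V(4))*l(O) = (-5 - ⅓ - 13*7)*(2*7²) = (-5 - ⅓ - 91)*(2*49) = -289/3*98 = -28322/3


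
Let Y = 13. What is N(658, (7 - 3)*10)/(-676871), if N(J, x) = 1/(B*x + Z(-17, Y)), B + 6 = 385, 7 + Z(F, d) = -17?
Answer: -1/10245119456 ≈ -9.7607e-11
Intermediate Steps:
Z(F, d) = -24 (Z(F, d) = -7 - 17 = -24)
B = 379 (B = -6 + 385 = 379)
N(J, x) = 1/(-24 + 379*x) (N(J, x) = 1/(379*x - 24) = 1/(-24 + 379*x))
N(658, (7 - 3)*10)/(-676871) = 1/(-24 + 379*((7 - 3)*10)*(-676871)) = -1/676871/(-24 + 379*(4*10)) = -1/676871/(-24 + 379*40) = -1/676871/(-24 + 15160) = -1/676871/15136 = (1/15136)*(-1/676871) = -1/10245119456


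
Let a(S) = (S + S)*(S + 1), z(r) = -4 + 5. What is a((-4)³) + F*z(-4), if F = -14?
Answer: 8050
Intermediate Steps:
z(r) = 1
a(S) = 2*S*(1 + S) (a(S) = (2*S)*(1 + S) = 2*S*(1 + S))
a((-4)³) + F*z(-4) = 2*(-4)³*(1 + (-4)³) - 14*1 = 2*(-64)*(1 - 64) - 14 = 2*(-64)*(-63) - 14 = 8064 - 14 = 8050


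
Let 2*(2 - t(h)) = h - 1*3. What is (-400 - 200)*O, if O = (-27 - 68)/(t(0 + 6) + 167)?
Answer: 22800/67 ≈ 340.30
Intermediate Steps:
t(h) = 7/2 - h/2 (t(h) = 2 - (h - 1*3)/2 = 2 - (h - 3)/2 = 2 - (-3 + h)/2 = 2 + (3/2 - h/2) = 7/2 - h/2)
O = -38/67 (O = (-27 - 68)/((7/2 - (0 + 6)/2) + 167) = -95/((7/2 - 1/2*6) + 167) = -95/((7/2 - 3) + 167) = -95/(1/2 + 167) = -95/335/2 = -95*2/335 = -38/67 ≈ -0.56716)
(-400 - 200)*O = (-400 - 200)*(-38/67) = -600*(-38/67) = 22800/67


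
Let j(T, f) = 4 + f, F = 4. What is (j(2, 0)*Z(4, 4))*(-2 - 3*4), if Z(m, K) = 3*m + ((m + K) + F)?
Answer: -1344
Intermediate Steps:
Z(m, K) = 4 + K + 4*m (Z(m, K) = 3*m + ((m + K) + 4) = 3*m + ((K + m) + 4) = 3*m + (4 + K + m) = 4 + K + 4*m)
(j(2, 0)*Z(4, 4))*(-2 - 3*4) = ((4 + 0)*(4 + 4 + 4*4))*(-2 - 3*4) = (4*(4 + 4 + 16))*(-2 - 12) = (4*24)*(-14) = 96*(-14) = -1344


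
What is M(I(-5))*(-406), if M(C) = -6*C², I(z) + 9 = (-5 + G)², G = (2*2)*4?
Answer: 30557184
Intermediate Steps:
G = 16 (G = 4*4 = 16)
I(z) = 112 (I(z) = -9 + (-5 + 16)² = -9 + 11² = -9 + 121 = 112)
M(I(-5))*(-406) = -6*112²*(-406) = -6*12544*(-406) = -75264*(-406) = 30557184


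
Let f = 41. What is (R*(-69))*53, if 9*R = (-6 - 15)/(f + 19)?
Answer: 8533/60 ≈ 142.22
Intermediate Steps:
R = -7/180 (R = ((-6 - 15)/(41 + 19))/9 = (-21/60)/9 = (-21*1/60)/9 = (1/9)*(-7/20) = -7/180 ≈ -0.038889)
(R*(-69))*53 = -7/180*(-69)*53 = (161/60)*53 = 8533/60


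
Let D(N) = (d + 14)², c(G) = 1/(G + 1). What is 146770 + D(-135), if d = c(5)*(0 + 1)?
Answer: 5290945/36 ≈ 1.4697e+5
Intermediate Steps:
c(G) = 1/(1 + G)
d = ⅙ (d = (0 + 1)/(1 + 5) = 1/6 = (⅙)*1 = ⅙ ≈ 0.16667)
D(N) = 7225/36 (D(N) = (⅙ + 14)² = (85/6)² = 7225/36)
146770 + D(-135) = 146770 + 7225/36 = 5290945/36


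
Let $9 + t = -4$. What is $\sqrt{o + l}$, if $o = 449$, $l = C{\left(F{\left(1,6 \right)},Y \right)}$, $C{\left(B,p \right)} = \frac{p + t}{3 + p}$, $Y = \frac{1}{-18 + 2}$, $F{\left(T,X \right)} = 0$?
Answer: $\frac{\sqrt{982018}}{47} \approx 21.084$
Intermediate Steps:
$t = -13$ ($t = -9 - 4 = -13$)
$Y = - \frac{1}{16}$ ($Y = \frac{1}{-16} = - \frac{1}{16} \approx -0.0625$)
$C{\left(B,p \right)} = \frac{-13 + p}{3 + p}$ ($C{\left(B,p \right)} = \frac{p - 13}{3 + p} = \frac{-13 + p}{3 + p}$)
$l = - \frac{209}{47}$ ($l = \frac{-13 - \frac{1}{16}}{3 - \frac{1}{16}} = \frac{1}{\frac{47}{16}} \left(- \frac{209}{16}\right) = \frac{16}{47} \left(- \frac{209}{16}\right) = - \frac{209}{47} \approx -4.4468$)
$\sqrt{o + l} = \sqrt{449 - \frac{209}{47}} = \sqrt{\frac{20894}{47}} = \frac{\sqrt{982018}}{47}$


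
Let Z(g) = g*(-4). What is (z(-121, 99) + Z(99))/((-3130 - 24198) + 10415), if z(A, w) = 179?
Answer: 217/16913 ≈ 0.012830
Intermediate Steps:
Z(g) = -4*g
(z(-121, 99) + Z(99))/((-3130 - 24198) + 10415) = (179 - 4*99)/((-3130 - 24198) + 10415) = (179 - 396)/(-27328 + 10415) = -217/(-16913) = -217*(-1/16913) = 217/16913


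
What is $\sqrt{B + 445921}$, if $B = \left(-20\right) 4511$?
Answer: $\sqrt{355701} \approx 596.41$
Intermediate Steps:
$B = -90220$
$\sqrt{B + 445921} = \sqrt{-90220 + 445921} = \sqrt{355701}$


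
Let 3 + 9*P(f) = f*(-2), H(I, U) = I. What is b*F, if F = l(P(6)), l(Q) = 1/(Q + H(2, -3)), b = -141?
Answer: -423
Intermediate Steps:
P(f) = -⅓ - 2*f/9 (P(f) = -⅓ + (f*(-2))/9 = -⅓ + (-2*f)/9 = -⅓ - 2*f/9)
l(Q) = 1/(2 + Q) (l(Q) = 1/(Q + 2) = 1/(2 + Q))
F = 3 (F = 1/(2 + (-⅓ - 2/9*6)) = 1/(2 + (-⅓ - 4/3)) = 1/(2 - 5/3) = 1/(⅓) = 3)
b*F = -141*3 = -423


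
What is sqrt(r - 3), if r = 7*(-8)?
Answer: I*sqrt(59) ≈ 7.6811*I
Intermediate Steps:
r = -56
sqrt(r - 3) = sqrt(-56 - 3) = sqrt(-59) = I*sqrt(59)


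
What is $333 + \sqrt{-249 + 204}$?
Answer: $333 + 3 i \sqrt{5} \approx 333.0 + 6.7082 i$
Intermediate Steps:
$333 + \sqrt{-249 + 204} = 333 + \sqrt{-45} = 333 + 3 i \sqrt{5}$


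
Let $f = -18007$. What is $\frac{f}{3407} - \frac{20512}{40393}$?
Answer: $- \frac{797241135}{137618951} \approx -5.7931$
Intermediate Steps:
$\frac{f}{3407} - \frac{20512}{40393} = - \frac{18007}{3407} - \frac{20512}{40393} = - \frac{797241135}{137618951}$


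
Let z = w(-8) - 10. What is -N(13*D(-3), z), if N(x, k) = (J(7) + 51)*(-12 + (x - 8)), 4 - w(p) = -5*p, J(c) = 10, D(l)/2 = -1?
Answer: 2806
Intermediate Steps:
D(l) = -2 (D(l) = 2*(-1) = -2)
w(p) = 4 + 5*p (w(p) = 4 - (-5)*p = 4 + 5*p)
z = -46 (z = (4 + 5*(-8)) - 10 = (4 - 40) - 10 = -36 - 10 = -46)
N(x, k) = -1220 + 61*x (N(x, k) = (10 + 51)*(-12 + (x - 8)) = 61*(-12 + (-8 + x)) = 61*(-20 + x) = -1220 + 61*x)
-N(13*D(-3), z) = -(-1220 + 61*(13*(-2))) = -(-1220 + 61*(-26)) = -(-1220 - 1586) = -1*(-2806) = 2806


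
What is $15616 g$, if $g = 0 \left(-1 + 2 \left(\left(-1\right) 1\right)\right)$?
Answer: $0$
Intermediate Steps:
$g = 0$ ($g = 0 \left(-1 + 2 \left(-1\right)\right) = 0 \left(-1 - 2\right) = 0 \left(-3\right) = 0$)
$15616 g = 15616 \cdot 0 = 0$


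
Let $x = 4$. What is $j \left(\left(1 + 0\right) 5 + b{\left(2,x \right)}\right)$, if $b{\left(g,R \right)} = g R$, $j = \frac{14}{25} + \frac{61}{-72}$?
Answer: $- \frac{6721}{1800} \approx -3.7339$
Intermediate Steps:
$j = - \frac{517}{1800}$ ($j = 14 \cdot \frac{1}{25} + 61 \left(- \frac{1}{72}\right) = \frac{14}{25} - \frac{61}{72} = - \frac{517}{1800} \approx -0.28722$)
$b{\left(g,R \right)} = R g$
$j \left(\left(1 + 0\right) 5 + b{\left(2,x \right)}\right) = - \frac{517 \left(\left(1 + 0\right) 5 + 4 \cdot 2\right)}{1800} = - \frac{517 \left(1 \cdot 5 + 8\right)}{1800} = - \frac{517 \left(5 + 8\right)}{1800} = \left(- \frac{517}{1800}\right) 13 = - \frac{6721}{1800}$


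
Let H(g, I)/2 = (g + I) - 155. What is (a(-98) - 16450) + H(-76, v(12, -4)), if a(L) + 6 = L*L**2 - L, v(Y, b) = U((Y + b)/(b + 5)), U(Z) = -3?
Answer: -958018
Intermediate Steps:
v(Y, b) = -3
H(g, I) = -310 + 2*I + 2*g (H(g, I) = 2*((g + I) - 155) = 2*((I + g) - 155) = 2*(-155 + I + g) = -310 + 2*I + 2*g)
a(L) = -6 + L**3 - L (a(L) = -6 + (L*L**2 - L) = -6 + (L**3 - L) = -6 + L**3 - L)
(a(-98) - 16450) + H(-76, v(12, -4)) = ((-6 + (-98)**3 - 1*(-98)) - 16450) + (-310 + 2*(-3) + 2*(-76)) = ((-6 - 941192 + 98) - 16450) + (-310 - 6 - 152) = (-941100 - 16450) - 468 = -957550 - 468 = -958018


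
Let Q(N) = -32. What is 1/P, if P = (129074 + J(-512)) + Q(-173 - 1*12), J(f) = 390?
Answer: 1/129432 ≈ 7.7261e-6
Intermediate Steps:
P = 129432 (P = (129074 + 390) - 32 = 129464 - 32 = 129432)
1/P = 1/129432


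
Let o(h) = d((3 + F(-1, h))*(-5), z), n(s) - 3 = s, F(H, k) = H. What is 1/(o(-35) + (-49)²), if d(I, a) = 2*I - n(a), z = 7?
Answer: 1/2371 ≈ 0.00042176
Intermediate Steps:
n(s) = 3 + s
d(I, a) = -3 - a + 2*I (d(I, a) = 2*I - (3 + a) = 2*I + (-3 - a) = -3 - a + 2*I)
o(h) = -30 (o(h) = -3 - 1*7 + 2*((3 - 1)*(-5)) = -3 - 7 + 2*(2*(-5)) = -3 - 7 + 2*(-10) = -3 - 7 - 20 = -30)
1/(o(-35) + (-49)²) = 1/(-30 + (-49)²) = 1/(-30 + 2401) = 1/2371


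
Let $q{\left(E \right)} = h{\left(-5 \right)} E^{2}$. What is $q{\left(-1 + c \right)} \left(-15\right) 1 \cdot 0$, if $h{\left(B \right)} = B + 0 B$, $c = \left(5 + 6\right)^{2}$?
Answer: $0$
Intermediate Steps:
$c = 121$ ($c = 11^{2} = 121$)
$h{\left(B \right)} = B$ ($h{\left(B \right)} = B + 0 = B$)
$q{\left(E \right)} = - 5 E^{2}$
$q{\left(-1 + c \right)} \left(-15\right) 1 \cdot 0 = - 5 \left(-1 + 121\right)^{2} \left(-15\right) 1 \cdot 0 = - 5 \cdot 120^{2} \left(-15\right) 0 = \left(-5\right) 14400 \left(-15\right) 0 = \left(-72000\right) \left(-15\right) 0 = 1080000 \cdot 0 = 0$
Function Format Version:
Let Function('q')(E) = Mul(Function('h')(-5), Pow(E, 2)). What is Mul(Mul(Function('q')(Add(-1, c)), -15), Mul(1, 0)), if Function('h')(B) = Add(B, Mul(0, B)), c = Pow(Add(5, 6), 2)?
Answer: 0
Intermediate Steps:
c = 121 (c = Pow(11, 2) = 121)
Function('h')(B) = B (Function('h')(B) = Add(B, 0) = B)
Function('q')(E) = Mul(-5, Pow(E, 2))
Mul(Mul(Function('q')(Add(-1, c)), -15), Mul(1, 0)) = Mul(Mul(Mul(-5, Pow(Add(-1, 121), 2)), -15), Mul(1, 0)) = Mul(Mul(Mul(-5, Pow(120, 2)), -15), 0) = Mul(Mul(Mul(-5, 14400), -15), 0) = Mul(Mul(-72000, -15), 0) = Mul(1080000, 0) = 0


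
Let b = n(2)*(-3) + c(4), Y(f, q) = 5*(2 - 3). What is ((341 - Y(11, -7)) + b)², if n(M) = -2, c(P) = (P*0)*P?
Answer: 123904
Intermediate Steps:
c(P) = 0 (c(P) = 0*P = 0)
Y(f, q) = -5 (Y(f, q) = 5*(-1) = -5)
b = 6 (b = -2*(-3) + 0 = 6 + 0 = 6)
((341 - Y(11, -7)) + b)² = ((341 - 1*(-5)) + 6)² = ((341 + 5) + 6)² = (346 + 6)² = 352² = 123904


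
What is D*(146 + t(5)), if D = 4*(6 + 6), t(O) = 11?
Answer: 7536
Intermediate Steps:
D = 48 (D = 4*12 = 48)
D*(146 + t(5)) = 48*(146 + 11) = 48*157 = 7536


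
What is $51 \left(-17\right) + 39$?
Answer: $-828$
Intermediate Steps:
$51 \left(-17\right) + 39 = -867 + 39 = -828$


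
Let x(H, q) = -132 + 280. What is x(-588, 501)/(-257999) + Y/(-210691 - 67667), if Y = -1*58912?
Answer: 7579020052/35908042821 ≈ 0.21107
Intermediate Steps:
x(H, q) = 148
Y = -58912
x(-588, 501)/(-257999) + Y/(-210691 - 67667) = 148/(-257999) - 58912/(-210691 - 67667) = 148*(-1/257999) - 58912/(-278358) = -148/257999 - 58912*(-1/278358) = -148/257999 + 29456/139179 = 7579020052/35908042821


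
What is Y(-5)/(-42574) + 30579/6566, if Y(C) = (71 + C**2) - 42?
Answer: 92965413/19967206 ≈ 4.6559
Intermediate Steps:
Y(C) = 29 + C**2
Y(-5)/(-42574) + 30579/6566 = (29 + (-5)**2)/(-42574) + 30579/6566 = (29 + 25)*(-1/42574) + 30579*(1/6566) = 54*(-1/42574) + 30579/6566 = -27/21287 + 30579/6566 = 92965413/19967206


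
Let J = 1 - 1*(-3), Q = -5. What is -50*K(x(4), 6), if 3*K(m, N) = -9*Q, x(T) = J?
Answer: -750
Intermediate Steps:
J = 4 (J = 1 + 3 = 4)
x(T) = 4
K(m, N) = 15 (K(m, N) = (-9*(-5))/3 = (1/3)*45 = 15)
-50*K(x(4), 6) = -50*15 = -750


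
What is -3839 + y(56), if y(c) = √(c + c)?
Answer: -3839 + 4*√7 ≈ -3828.4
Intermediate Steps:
y(c) = √2*√c (y(c) = √(2*c) = √2*√c)
-3839 + y(56) = -3839 + √2*√56 = -3839 + √2*(2*√14) = -3839 + 4*√7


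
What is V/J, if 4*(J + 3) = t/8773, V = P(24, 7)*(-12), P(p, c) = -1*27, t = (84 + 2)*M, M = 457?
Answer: -5684904/32987 ≈ -172.34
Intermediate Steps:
t = 39302 (t = (84 + 2)*457 = 86*457 = 39302)
P(p, c) = -27
V = 324 (V = -27*(-12) = 324)
J = -32987/17546 (J = -3 + (39302/8773)/4 = -3 + (39302*(1/8773))/4 = -3 + (1/4)*(39302/8773) = -3 + 19651/17546 = -32987/17546 ≈ -1.8800)
V/J = 324/(-32987/17546) = 324*(-17546/32987) = -5684904/32987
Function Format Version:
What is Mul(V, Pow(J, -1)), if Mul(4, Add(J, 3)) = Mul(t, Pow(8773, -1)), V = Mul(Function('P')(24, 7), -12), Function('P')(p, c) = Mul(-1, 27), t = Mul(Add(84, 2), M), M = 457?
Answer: Rational(-5684904, 32987) ≈ -172.34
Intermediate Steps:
t = 39302 (t = Mul(Add(84, 2), 457) = Mul(86, 457) = 39302)
Function('P')(p, c) = -27
V = 324 (V = Mul(-27, -12) = 324)
J = Rational(-32987, 17546) (J = Add(-3, Mul(Rational(1, 4), Mul(39302, Pow(8773, -1)))) = Add(-3, Mul(Rational(1, 4), Mul(39302, Rational(1, 8773)))) = Add(-3, Mul(Rational(1, 4), Rational(39302, 8773))) = Add(-3, Rational(19651, 17546)) = Rational(-32987, 17546) ≈ -1.8800)
Mul(V, Pow(J, -1)) = Mul(324, Pow(Rational(-32987, 17546), -1)) = Mul(324, Rational(-17546, 32987)) = Rational(-5684904, 32987)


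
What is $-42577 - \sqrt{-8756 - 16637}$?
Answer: $-42577 - i \sqrt{25393} \approx -42577.0 - 159.35 i$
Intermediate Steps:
$-42577 - \sqrt{-8756 - 16637} = -42577 - \sqrt{-25393} = -42577 - i \sqrt{25393}$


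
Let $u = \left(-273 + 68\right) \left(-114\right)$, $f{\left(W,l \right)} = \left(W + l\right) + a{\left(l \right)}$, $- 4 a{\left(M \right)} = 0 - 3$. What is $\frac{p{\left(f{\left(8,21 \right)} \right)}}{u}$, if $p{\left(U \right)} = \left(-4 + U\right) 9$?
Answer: $\frac{309}{31160} \approx 0.0099166$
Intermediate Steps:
$a{\left(M \right)} = \frac{3}{4}$ ($a{\left(M \right)} = - \frac{0 - 3}{4} = \left(- \frac{1}{4}\right) \left(-3\right) = \frac{3}{4}$)
$f{\left(W,l \right)} = \frac{3}{4} + W + l$ ($f{\left(W,l \right)} = \left(W + l\right) + \frac{3}{4} = \frac{3}{4} + W + l$)
$p{\left(U \right)} = -36 + 9 U$
$u = 23370$ ($u = \left(-205\right) \left(-114\right) = 23370$)
$\frac{p{\left(f{\left(8,21 \right)} \right)}}{u} = \frac{-36 + 9 \left(\frac{3}{4} + 8 + 21\right)}{23370} = \left(-36 + 9 \cdot \frac{119}{4}\right) \frac{1}{23370} = \left(-36 + \frac{1071}{4}\right) \frac{1}{23370} = \frac{927}{4} \cdot \frac{1}{23370} = \frac{309}{31160}$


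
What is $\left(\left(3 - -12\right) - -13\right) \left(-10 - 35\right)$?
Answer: $-1260$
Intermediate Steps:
$\left(\left(3 - -12\right) - -13\right) \left(-10 - 35\right) = \left(\left(3 + 12\right) + 13\right) \left(-45\right) = \left(15 + 13\right) \left(-45\right) = 28 \left(-45\right) = -1260$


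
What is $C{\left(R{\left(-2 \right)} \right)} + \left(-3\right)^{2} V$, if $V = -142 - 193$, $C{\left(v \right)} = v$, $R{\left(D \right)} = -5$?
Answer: $-3020$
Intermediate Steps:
$V = -335$
$C{\left(R{\left(-2 \right)} \right)} + \left(-3\right)^{2} V = -5 + \left(-3\right)^{2} \left(-335\right) = -5 + 9 \left(-335\right) = -5 - 3015 = -3020$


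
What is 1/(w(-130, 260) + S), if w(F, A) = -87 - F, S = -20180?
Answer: -1/20137 ≈ -4.9660e-5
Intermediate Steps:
1/(w(-130, 260) + S) = 1/((-87 - 1*(-130)) - 20180) = 1/((-87 + 130) - 20180) = 1/(43 - 20180) = 1/(-20137) = -1/20137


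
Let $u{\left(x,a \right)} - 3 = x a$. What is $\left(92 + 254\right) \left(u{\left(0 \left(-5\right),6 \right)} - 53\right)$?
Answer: $-17300$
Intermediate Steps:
$u{\left(x,a \right)} = 3 + a x$ ($u{\left(x,a \right)} = 3 + x a = 3 + a x$)
$\left(92 + 254\right) \left(u{\left(0 \left(-5\right),6 \right)} - 53\right) = \left(92 + 254\right) \left(\left(3 + 6 \cdot 0 \left(-5\right)\right) - 53\right) = 346 \left(\left(3 + 6 \cdot 0\right) - 53\right) = 346 \left(\left(3 + 0\right) - 53\right) = 346 \left(3 - 53\right) = 346 \left(-50\right) = -17300$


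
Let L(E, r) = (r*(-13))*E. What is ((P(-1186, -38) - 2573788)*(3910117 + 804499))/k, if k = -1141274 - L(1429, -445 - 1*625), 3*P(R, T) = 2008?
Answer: 4549224913412/7881999 ≈ 5.7717e+5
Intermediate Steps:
P(R, T) = 2008/3 (P(R, T) = (⅓)*2008 = 2008/3)
L(E, r) = -13*E*r (L(E, r) = (-13*r)*E = -13*E*r)
k = -21018664 (k = -1141274 - (-13)*1429*(-445 - 1*625) = -1141274 - (-13)*1429*(-445 - 625) = -1141274 - (-13)*1429*(-1070) = -1141274 - 1*19877390 = -1141274 - 19877390 = -21018664)
((P(-1186, -38) - 2573788)*(3910117 + 804499))/k = ((2008/3 - 2573788)*(3910117 + 804499))/(-21018664) = -7719356/3*4714616*(-1/21018664) = -36393799307296/3*(-1/21018664) = 4549224913412/7881999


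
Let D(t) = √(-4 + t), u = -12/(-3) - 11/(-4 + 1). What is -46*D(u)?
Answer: -46*√33/3 ≈ -88.083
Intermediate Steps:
u = 23/3 (u = -12*(-⅓) - 11/(-3) = 4 - 11*(-⅓) = 4 + 11/3 = 23/3 ≈ 7.6667)
-46*D(u) = -46*√(-4 + 23/3) = -46*√33/3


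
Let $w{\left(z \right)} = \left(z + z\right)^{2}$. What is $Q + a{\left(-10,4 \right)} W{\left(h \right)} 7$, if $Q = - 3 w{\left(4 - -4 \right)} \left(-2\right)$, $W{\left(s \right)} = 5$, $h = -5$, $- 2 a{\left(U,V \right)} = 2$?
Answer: $1501$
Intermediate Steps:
$a{\left(U,V \right)} = -1$ ($a{\left(U,V \right)} = \left(- \frac{1}{2}\right) 2 = -1$)
$w{\left(z \right)} = 4 z^{2}$ ($w{\left(z \right)} = \left(2 z\right)^{2} = 4 z^{2}$)
$Q = 1536$ ($Q = - 3 \cdot 4 \left(4 - -4\right)^{2} \left(-2\right) = - 3 \cdot 4 \left(4 + 4\right)^{2} \left(-2\right) = - 3 \cdot 4 \cdot 8^{2} \left(-2\right) = - 3 \cdot 4 \cdot 64 \left(-2\right) = \left(-3\right) 256 \left(-2\right) = \left(-768\right) \left(-2\right) = 1536$)
$Q + a{\left(-10,4 \right)} W{\left(h \right)} 7 = 1536 - 5 \cdot 7 = 1536 - 35 = 1501$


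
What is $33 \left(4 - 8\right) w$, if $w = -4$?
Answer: $528$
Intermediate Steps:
$33 \left(4 - 8\right) w = 33 \left(4 - 8\right) \left(-4\right) = 33 \left(-4\right) \left(-4\right) = \left(-132\right) \left(-4\right) = 528$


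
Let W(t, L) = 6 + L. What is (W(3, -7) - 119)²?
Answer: 14400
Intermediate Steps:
(W(3, -7) - 119)² = ((6 - 7) - 119)² = (-1 - 119)² = (-120)² = 14400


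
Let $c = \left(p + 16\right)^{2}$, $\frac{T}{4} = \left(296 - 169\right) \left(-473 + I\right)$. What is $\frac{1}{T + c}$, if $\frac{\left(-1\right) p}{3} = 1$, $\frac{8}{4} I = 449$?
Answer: $- \frac{1}{126069} \approx -7.9322 \cdot 10^{-6}$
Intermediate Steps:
$I = \frac{449}{2}$ ($I = \frac{1}{2} \cdot 449 = \frac{449}{2} \approx 224.5$)
$T = -126238$ ($T = 4 \left(296 - 169\right) \left(-473 + \frac{449}{2}\right) = 4 \cdot 127 \left(- \frac{497}{2}\right) = 4 \left(- \frac{63119}{2}\right) = -126238$)
$p = -3$ ($p = \left(-3\right) 1 = -3$)
$c = 169$ ($c = \left(-3 + 16\right)^{2} = 13^{2} = 169$)
$\frac{1}{T + c} = \frac{1}{-126238 + 169} = \frac{1}{-126069} = - \frac{1}{126069}$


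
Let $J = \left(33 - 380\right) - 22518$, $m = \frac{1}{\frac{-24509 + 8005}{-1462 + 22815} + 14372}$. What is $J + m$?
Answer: $- \frac{7016555365027}{306868812} \approx -22865.0$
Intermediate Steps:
$m = \frac{21353}{306868812}$ ($m = \frac{1}{- \frac{16504}{21353} + 14372} = \frac{1}{\frac{306868812}{21353}} = \frac{21353}{306868812} \approx 6.9584 \cdot 10^{-5}$)
$J = -22865$ ($J = \left(33 - 380\right) - 22518 = -347 - 22518 = -22865$)
$J + m = -22865 + \frac{21353}{306868812} = - \frac{7016555365027}{306868812}$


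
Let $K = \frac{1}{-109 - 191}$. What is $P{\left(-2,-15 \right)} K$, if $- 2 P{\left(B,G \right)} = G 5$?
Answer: $- \frac{1}{8} \approx -0.125$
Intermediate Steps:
$K = - \frac{1}{300}$ ($K = \frac{1}{-300} = - \frac{1}{300} \approx -0.0033333$)
$P{\left(B,G \right)} = - \frac{5 G}{2}$ ($P{\left(B,G \right)} = - \frac{G 5}{2} = - \frac{5 G}{2}$)
$P{\left(-2,-15 \right)} K = \left(- \frac{5}{2}\right) \left(-15\right) \left(- \frac{1}{300}\right) = \frac{75}{2} \left(- \frac{1}{300}\right) = - \frac{1}{8}$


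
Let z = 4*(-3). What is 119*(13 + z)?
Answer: 119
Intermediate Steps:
z = -12
119*(13 + z) = 119*(13 - 12) = 119*1 = 119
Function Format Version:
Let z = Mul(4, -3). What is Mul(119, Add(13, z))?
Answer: 119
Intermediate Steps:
z = -12
Mul(119, Add(13, z)) = Mul(119, Add(13, -12)) = Mul(119, 1) = 119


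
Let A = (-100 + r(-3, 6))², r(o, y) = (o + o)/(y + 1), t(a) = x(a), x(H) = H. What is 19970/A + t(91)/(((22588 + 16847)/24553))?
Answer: 576127674689/9827911830 ≈ 58.622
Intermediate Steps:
t(a) = a
r(o, y) = 2*o/(1 + y) (r(o, y) = (2*o)/(1 + y) = 2*o/(1 + y))
A = 498436/49 (A = (-100 + 2*(-3)/(1 + 6))² = (-100 + 2*(-3)/7)² = (-100 + 2*(-3)*(⅐))² = (-100 - 6/7)² = (-706/7)² = 498436/49 ≈ 10172.)
19970/A + t(91)/(((22588 + 16847)/24553)) = 19970/(498436/49) + 91/(((22588 + 16847)/24553)) = 19970*(49/498436) + 91/((39435*(1/24553))) = 489265/249218 + 91/(39435/24553) = 489265/249218 + 91*(24553/39435) = 489265/249218 + 2234323/39435 = 576127674689/9827911830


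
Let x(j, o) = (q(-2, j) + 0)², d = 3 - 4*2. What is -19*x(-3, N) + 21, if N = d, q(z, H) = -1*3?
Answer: -150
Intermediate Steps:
q(z, H) = -3
d = -5 (d = 3 - 8 = -5)
N = -5
x(j, o) = 9 (x(j, o) = (-3 + 0)² = (-3)² = 9)
-19*x(-3, N) + 21 = -19*9 + 21 = -171 + 21 = -150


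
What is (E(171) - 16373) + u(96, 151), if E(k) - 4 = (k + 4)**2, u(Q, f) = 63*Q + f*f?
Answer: 43105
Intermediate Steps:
u(Q, f) = f**2 + 63*Q (u(Q, f) = 63*Q + f**2 = f**2 + 63*Q)
E(k) = 4 + (4 + k)**2 (E(k) = 4 + (k + 4)**2 = 4 + (4 + k)**2)
(E(171) - 16373) + u(96, 151) = ((4 + (4 + 171)**2) - 16373) + (151**2 + 63*96) = ((4 + 175**2) - 16373) + (22801 + 6048) = ((4 + 30625) - 16373) + 28849 = (30629 - 16373) + 28849 = 14256 + 28849 = 43105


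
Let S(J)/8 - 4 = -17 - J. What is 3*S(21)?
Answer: -816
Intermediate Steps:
S(J) = -104 - 8*J (S(J) = 32 + 8*(-17 - J) = 32 + (-136 - 8*J) = -104 - 8*J)
3*S(21) = 3*(-104 - 8*21) = 3*(-104 - 168) = 3*(-272) = -816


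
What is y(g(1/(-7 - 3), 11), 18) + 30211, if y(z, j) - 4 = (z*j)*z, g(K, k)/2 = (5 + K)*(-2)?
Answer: 928247/25 ≈ 37130.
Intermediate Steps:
g(K, k) = -20 - 4*K (g(K, k) = 2*((5 + K)*(-2)) = 2*(-10 - 2*K) = -20 - 4*K)
y(z, j) = 4 + j*z² (y(z, j) = 4 + (z*j)*z = 4 + (j*z)*z = 4 + j*z²)
y(g(1/(-7 - 3), 11), 18) + 30211 = (4 + 18*(-20 - 4/(-7 - 3))²) + 30211 = (4 + 18*(-20 - 4/(-10))²) + 30211 = (4 + 18*(-20 - 4*(-⅒))²) + 30211 = (4 + 18*(-20 + ⅖)²) + 30211 = (4 + 18*(-98/5)²) + 30211 = (4 + 18*(9604/25)) + 30211 = (4 + 172872/25) + 30211 = 172972/25 + 30211 = 928247/25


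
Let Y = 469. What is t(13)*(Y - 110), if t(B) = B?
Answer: 4667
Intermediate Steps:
t(13)*(Y - 110) = 13*(469 - 110) = 13*359 = 4667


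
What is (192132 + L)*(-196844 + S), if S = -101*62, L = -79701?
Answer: -22835410686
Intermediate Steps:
S = -6262
(192132 + L)*(-196844 + S) = (192132 - 79701)*(-196844 - 6262) = 112431*(-203106) = -22835410686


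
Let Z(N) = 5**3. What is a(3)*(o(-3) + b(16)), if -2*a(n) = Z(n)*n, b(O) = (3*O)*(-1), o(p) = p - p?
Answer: 9000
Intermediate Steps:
o(p) = 0
b(O) = -3*O
Z(N) = 125
a(n) = -125*n/2
a(3)*(o(-3) + b(16)) = (-125/2*3)*(0 - 3*16) = -375*(0 - 48)/2 = -375/2*(-48) = 9000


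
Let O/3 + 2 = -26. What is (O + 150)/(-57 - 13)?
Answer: -33/35 ≈ -0.94286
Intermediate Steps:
O = -84 (O = -6 + 3*(-26) = -6 - 78 = -84)
(O + 150)/(-57 - 13) = (-84 + 150)/(-57 - 13) = 66/(-70) = 66*(-1/70) = -33/35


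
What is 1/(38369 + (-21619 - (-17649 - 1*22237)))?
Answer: 1/56636 ≈ 1.7657e-5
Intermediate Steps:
1/(38369 + (-21619 - (-17649 - 1*22237))) = 1/(38369 + (-21619 - (-17649 - 22237))) = 1/(38369 + (-21619 - 1*(-39886))) = 1/(38369 + (-21619 + 39886)) = 1/(38369 + 18267) = 1/56636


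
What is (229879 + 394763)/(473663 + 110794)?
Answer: 208214/194819 ≈ 1.0688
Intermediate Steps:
(229879 + 394763)/(473663 + 110794) = 624642/584457 = 624642*(1/584457) = 208214/194819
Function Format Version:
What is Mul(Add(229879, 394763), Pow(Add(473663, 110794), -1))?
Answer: Rational(208214, 194819) ≈ 1.0688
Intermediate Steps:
Mul(Add(229879, 394763), Pow(Add(473663, 110794), -1)) = Mul(624642, Pow(584457, -1)) = Mul(624642, Rational(1, 584457)) = Rational(208214, 194819)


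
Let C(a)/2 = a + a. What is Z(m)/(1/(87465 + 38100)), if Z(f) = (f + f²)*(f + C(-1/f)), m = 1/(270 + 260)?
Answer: -14983196035797/29775400 ≈ -5.0321e+5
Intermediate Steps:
m = 1/530 ≈ 0.0018868
C(a) = 4*a (C(a) = 2*(a + a) = 2*(2*a) = 4*a)
Z(f) = (f + f²)*(f - 4/f) (Z(f) = (f + f²)*(f + 4*(-1/f)) = (f + f²)*(f - 4/f))
Z(m)/(1/(87465 + 38100)) = (-4 + (-4 + 1/530 + (1/530)²)/530)/(1/(87465 + 38100)) = (-4 + (-4 + 1/530 + 1/280900)/530)/(1/125565) = (-4 + (1/530)*(-1123069/280900))/(1/125565) = (-4 - 1123069/148877000)*125565 = -596631069/148877000*125565 = -14983196035797/29775400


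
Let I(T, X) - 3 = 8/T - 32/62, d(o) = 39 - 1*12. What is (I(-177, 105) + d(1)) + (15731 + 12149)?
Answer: 153139090/5487 ≈ 27909.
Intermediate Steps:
d(o) = 27 (d(o) = 39 - 12 = 27)
I(T, X) = 77/31 + 8/T (I(T, X) = 3 + (8/T - 32/62) = 3 + (8/T - 32*1/62) = 3 + (8/T - 16/31) = 3 + (-16/31 + 8/T) = 77/31 + 8/T)
(I(-177, 105) + d(1)) + (15731 + 12149) = ((77/31 + 8/(-177)) + 27) + (15731 + 12149) = ((77/31 + 8*(-1/177)) + 27) + 27880 = ((77/31 - 8/177) + 27) + 27880 = (13381/5487 + 27) + 27880 = 161530/5487 + 27880 = 153139090/5487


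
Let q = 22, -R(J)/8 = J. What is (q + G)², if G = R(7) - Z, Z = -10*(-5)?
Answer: 7056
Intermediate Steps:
R(J) = -8*J
Z = 50
G = -106 (G = -8*7 - 1*50 = -56 - 50 = -106)
(q + G)² = (22 - 106)² = (-84)² = 7056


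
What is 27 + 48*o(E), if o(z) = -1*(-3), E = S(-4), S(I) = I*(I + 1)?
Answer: 171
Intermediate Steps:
S(I) = I*(1 + I)
E = 12 (E = -4*(1 - 4) = -4*(-3) = 12)
o(z) = 3
27 + 48*o(E) = 27 + 48*3 = 27 + 144 = 171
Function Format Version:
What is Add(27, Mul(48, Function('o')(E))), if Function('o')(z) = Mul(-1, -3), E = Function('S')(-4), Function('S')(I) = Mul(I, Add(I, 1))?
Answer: 171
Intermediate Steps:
Function('S')(I) = Mul(I, Add(1, I))
E = 12 (E = Mul(-4, Add(1, -4)) = Mul(-4, -3) = 12)
Function('o')(z) = 3
Add(27, Mul(48, Function('o')(E))) = Add(27, Mul(48, 3)) = Add(27, 144) = 171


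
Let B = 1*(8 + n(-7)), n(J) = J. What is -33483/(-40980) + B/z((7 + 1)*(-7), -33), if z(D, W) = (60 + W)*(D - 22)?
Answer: 11745703/14383980 ≈ 0.81658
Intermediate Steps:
z(D, W) = (-22 + D)*(60 + W) (z(D, W) = (60 + W)*(-22 + D) = (-22 + D)*(60 + W))
B = 1 (B = 1*(8 - 7) = 1*1 = 1)
-33483/(-40980) + B/z((7 + 1)*(-7), -33) = -33483/(-40980) + 1/(-1320 - 22*(-33) + 60*((7 + 1)*(-7)) + ((7 + 1)*(-7))*(-33)) = -33483*(-1/40980) + 1/(-1320 + 726 + 60*(8*(-7)) + (8*(-7))*(-33)) = 11161/13660 + 1/(-1320 + 726 + 60*(-56) - 56*(-33)) = 11161/13660 + 1/(-1320 + 726 - 3360 + 1848) = 11161/13660 + 1/(-2106) = 11161/13660 + 1*(-1/2106) = 11161/13660 - 1/2106 = 11745703/14383980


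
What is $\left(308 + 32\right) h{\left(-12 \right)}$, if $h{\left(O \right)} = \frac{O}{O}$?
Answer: $340$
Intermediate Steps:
$h{\left(O \right)} = 1$
$\left(308 + 32\right) h{\left(-12 \right)} = \left(308 + 32\right) 1 = 340 \cdot 1 = 340$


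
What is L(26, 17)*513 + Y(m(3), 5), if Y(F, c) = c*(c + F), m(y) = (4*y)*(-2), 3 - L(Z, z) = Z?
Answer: -11894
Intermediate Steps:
L(Z, z) = 3 - Z
m(y) = -8*y
Y(F, c) = c*(F + c)
L(26, 17)*513 + Y(m(3), 5) = (3 - 1*26)*513 + 5*(-8*3 + 5) = (3 - 26)*513 + 5*(-24 + 5) = -23*513 + 5*(-19) = -11799 - 95 = -11894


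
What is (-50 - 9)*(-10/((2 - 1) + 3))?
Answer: 295/2 ≈ 147.50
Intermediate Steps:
(-50 - 9)*(-10/((2 - 1) + 3)) = -(-590)/(1 + 3) = -(-590)/4 = -59*(-5/2) = 295/2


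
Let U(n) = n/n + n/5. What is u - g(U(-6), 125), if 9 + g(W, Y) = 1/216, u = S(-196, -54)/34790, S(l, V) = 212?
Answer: 33821381/3757320 ≈ 9.0015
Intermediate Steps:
U(n) = 1 + n/5 (U(n) = 1 + n*(⅕) = 1 + n/5)
u = 106/17395 (u = 212/34790 = 212*(1/34790) = 106/17395 ≈ 0.0060937)
g(W, Y) = -1943/216 (g(W, Y) = -9 + 1/216 = -1943/216)
u - g(U(-6), 125) = 106/17395 - 1*(-1943/216) = 106/17395 + 1943/216 = 33821381/3757320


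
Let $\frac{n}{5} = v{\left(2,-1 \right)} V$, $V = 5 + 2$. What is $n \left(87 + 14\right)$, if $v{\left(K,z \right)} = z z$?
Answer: $3535$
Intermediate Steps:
$v{\left(K,z \right)} = z^{2}$
$V = 7$
$n = 35$ ($n = 5 \left(-1\right)^{2} \cdot 7 = 5 \cdot 1 \cdot 7 = 5 \cdot 7 = 35$)
$n \left(87 + 14\right) = 35 \left(87 + 14\right) = 35 \cdot 101 = 3535$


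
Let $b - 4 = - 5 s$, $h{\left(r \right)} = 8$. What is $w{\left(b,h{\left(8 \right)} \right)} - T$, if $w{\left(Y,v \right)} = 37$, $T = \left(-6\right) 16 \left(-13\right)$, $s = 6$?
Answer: $-1211$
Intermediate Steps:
$b = -26$ ($b = 4 - 30 = -26$)
$T = 1248$ ($T = \left(-96\right) \left(-13\right) = 1248$)
$w{\left(b,h{\left(8 \right)} \right)} - T = 37 - 1248 = -1211$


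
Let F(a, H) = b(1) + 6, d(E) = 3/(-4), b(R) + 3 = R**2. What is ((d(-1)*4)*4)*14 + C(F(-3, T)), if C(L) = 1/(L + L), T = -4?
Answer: -1343/8 ≈ -167.88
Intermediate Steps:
b(R) = -3 + R**2
d(E) = -3/4 (d(E) = 3*(-1/4) = -3/4)
F(a, H) = 4 (F(a, H) = (-3 + 1**2) + 6 = (-3 + 1) + 6 = -2 + 6 = 4)
C(L) = 1/(2*L)
((d(-1)*4)*4)*14 + C(F(-3, T)) = (-3/4*4*4)*14 + (1/2)/4 = -3*4*14 + (1/2)*(1/4) = -12*14 + 1/8 = -168 + 1/8 = -1343/8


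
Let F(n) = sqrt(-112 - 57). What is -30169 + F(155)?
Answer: -30169 + 13*I ≈ -30169.0 + 13.0*I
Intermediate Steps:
F(n) = 13*I (F(n) = sqrt(-169) = 13*I)
-30169 + F(155) = -30169 + 13*I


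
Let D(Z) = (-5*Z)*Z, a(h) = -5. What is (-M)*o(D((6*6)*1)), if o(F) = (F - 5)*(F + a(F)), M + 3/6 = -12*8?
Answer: 8116658425/2 ≈ 4.0583e+9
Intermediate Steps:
D(Z) = -5*Z**2
M = -193/2 (M = -1/2 - 12*8 = -1/2 - 96 = -193/2 ≈ -96.500)
o(F) = (-5 + F)**2 (o(F) = (F - 5)*(F - 5) = (-5 + F)*(-5 + F) = (-5 + F)**2)
(-M)*o(D((6*6)*1)) = (-1*(-193/2))*(25 + (-5*((6*6)*1)**2)**2 - (-50)*((6*6)*1)**2) = 193*(25 + (-5*(36*1)**2)**2 - (-50)*(36*1)**2)/2 = 193*(25 + (-5*36**2)**2 - (-50)*36**2)/2 = 193*(25 + (-5*1296)**2 - (-50)*1296)/2 = 193*(25 + (-6480)**2 - 10*(-6480))/2 = 193*(25 + 41990400 + 64800)/2 = (193/2)*42055225 = 8116658425/2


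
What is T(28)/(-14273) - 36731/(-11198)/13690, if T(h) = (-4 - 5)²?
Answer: -11893088657/2188059749260 ≈ -0.0054355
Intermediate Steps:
T(h) = 81 (T(h) = (-9)² = 81)
T(28)/(-14273) - 36731/(-11198)/13690 = 81/(-14273) - 36731/(-11198)/13690 = 81*(-1/14273) - 36731*(-1/11198)*(1/13690) = -81/14273 + (36731/11198)*(1/13690) = -81/14273 + 36731/153300620 = -11893088657/2188059749260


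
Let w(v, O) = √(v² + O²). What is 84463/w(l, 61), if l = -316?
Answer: 84463*√103577/103577 ≈ 262.44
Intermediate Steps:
w(v, O) = √(O² + v²)
84463/w(l, 61) = 84463/(√(61² + (-316)²)) = 84463/(√(3721 + 99856)) = 84463/(√103577) = 84463*(√103577/103577) = 84463*√103577/103577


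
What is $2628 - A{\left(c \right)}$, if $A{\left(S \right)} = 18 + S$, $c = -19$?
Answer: $2629$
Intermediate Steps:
$2628 - A{\left(c \right)} = 2628 - \left(18 - 19\right) = 2628 - -1 = 2628 + 1 = 2629$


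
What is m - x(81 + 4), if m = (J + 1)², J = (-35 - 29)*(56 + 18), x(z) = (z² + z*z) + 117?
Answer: 22405658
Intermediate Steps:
x(z) = 117 + 2*z² (x(z) = (z² + z²) + 117 = 2*z² + 117 = 117 + 2*z²)
J = -4736 (J = -64*74 = -4736)
m = 22420225 (m = (-4736 + 1)² = (-4735)² = 22420225)
m - x(81 + 4) = 22420225 - (117 + 2*(81 + 4)²) = 22420225 - (117 + 2*85²) = 22420225 - (117 + 2*7225) = 22420225 - (117 + 14450) = 22420225 - 1*14567 = 22420225 - 14567 = 22405658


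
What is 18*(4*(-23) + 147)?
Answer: 990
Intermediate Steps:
18*(4*(-23) + 147) = 18*(-92 + 147) = 18*55 = 990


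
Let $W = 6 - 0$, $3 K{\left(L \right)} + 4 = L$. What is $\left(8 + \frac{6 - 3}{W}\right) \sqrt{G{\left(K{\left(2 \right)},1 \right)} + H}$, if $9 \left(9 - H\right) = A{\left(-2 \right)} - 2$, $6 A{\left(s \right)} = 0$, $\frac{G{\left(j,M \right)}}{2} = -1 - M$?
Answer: $\frac{17 \sqrt{47}}{6} \approx 19.424$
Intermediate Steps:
$K{\left(L \right)} = - \frac{4}{3} + \frac{L}{3}$
$G{\left(j,M \right)} = -2 - 2 M$ ($G{\left(j,M \right)} = 2 \left(-1 - M\right) = -2 - 2 M$)
$A{\left(s \right)} = 0$ ($A{\left(s \right)} = \frac{1}{6} \cdot 0 = 0$)
$H = \frac{83}{9}$ ($H = 9 - \frac{0 - 2}{9} = 9 - - \frac{2}{9} = 9 + \frac{2}{9} = \frac{83}{9} \approx 9.2222$)
$W = 6$ ($W = 6 + 0 = 6$)
$\left(8 + \frac{6 - 3}{W}\right) \sqrt{G{\left(K{\left(2 \right)},1 \right)} + H} = \left(8 + \frac{6 - 3}{6}\right) \sqrt{\left(-2 - 2\right) + \frac{83}{9}} = \left(8 + 3 \cdot \frac{1}{6}\right) \sqrt{\left(-2 - 2\right) + \frac{83}{9}} = \left(8 + \frac{1}{2}\right) \sqrt{-4 + \frac{83}{9}} = \frac{17 \sqrt{\frac{47}{9}}}{2} = \frac{17 \frac{\sqrt{47}}{3}}{2} = \frac{17 \sqrt{47}}{6}$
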